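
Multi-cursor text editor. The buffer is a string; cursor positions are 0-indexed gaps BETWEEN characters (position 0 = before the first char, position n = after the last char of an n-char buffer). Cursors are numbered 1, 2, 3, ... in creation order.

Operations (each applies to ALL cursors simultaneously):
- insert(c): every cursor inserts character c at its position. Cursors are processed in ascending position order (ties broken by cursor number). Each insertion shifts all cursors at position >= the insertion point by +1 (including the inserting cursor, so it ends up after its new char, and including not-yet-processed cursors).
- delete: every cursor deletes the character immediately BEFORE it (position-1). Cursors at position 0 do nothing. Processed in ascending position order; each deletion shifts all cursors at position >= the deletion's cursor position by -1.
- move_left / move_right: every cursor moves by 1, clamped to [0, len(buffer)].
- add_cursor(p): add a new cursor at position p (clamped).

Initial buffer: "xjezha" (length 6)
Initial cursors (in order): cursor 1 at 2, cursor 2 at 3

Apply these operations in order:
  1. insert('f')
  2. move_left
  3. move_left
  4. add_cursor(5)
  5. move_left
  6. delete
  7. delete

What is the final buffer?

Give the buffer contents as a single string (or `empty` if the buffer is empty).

After op 1 (insert('f')): buffer="xjfefzha" (len 8), cursors c1@3 c2@5, authorship ..1.2...
After op 2 (move_left): buffer="xjfefzha" (len 8), cursors c1@2 c2@4, authorship ..1.2...
After op 3 (move_left): buffer="xjfefzha" (len 8), cursors c1@1 c2@3, authorship ..1.2...
After op 4 (add_cursor(5)): buffer="xjfefzha" (len 8), cursors c1@1 c2@3 c3@5, authorship ..1.2...
After op 5 (move_left): buffer="xjfefzha" (len 8), cursors c1@0 c2@2 c3@4, authorship ..1.2...
After op 6 (delete): buffer="xffzha" (len 6), cursors c1@0 c2@1 c3@2, authorship .12...
After op 7 (delete): buffer="fzha" (len 4), cursors c1@0 c2@0 c3@0, authorship 2...

Answer: fzha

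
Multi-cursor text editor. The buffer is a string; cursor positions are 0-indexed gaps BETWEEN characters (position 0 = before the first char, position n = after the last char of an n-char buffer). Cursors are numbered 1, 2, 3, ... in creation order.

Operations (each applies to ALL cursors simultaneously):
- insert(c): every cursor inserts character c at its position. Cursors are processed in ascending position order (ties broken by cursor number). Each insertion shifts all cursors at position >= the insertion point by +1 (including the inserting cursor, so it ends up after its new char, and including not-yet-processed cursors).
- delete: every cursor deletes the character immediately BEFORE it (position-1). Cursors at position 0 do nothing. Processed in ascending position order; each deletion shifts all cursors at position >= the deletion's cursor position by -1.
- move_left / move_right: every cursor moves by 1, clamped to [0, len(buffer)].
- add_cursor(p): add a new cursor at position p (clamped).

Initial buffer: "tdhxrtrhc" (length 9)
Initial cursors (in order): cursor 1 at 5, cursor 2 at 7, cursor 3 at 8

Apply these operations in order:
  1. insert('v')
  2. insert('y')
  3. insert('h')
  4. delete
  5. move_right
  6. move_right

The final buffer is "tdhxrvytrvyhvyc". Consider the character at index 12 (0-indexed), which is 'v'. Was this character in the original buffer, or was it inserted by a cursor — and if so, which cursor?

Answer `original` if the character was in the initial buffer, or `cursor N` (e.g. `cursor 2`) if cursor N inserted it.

Answer: cursor 3

Derivation:
After op 1 (insert('v')): buffer="tdhxrvtrvhvc" (len 12), cursors c1@6 c2@9 c3@11, authorship .....1..2.3.
After op 2 (insert('y')): buffer="tdhxrvytrvyhvyc" (len 15), cursors c1@7 c2@11 c3@14, authorship .....11..22.33.
After op 3 (insert('h')): buffer="tdhxrvyhtrvyhhvyhc" (len 18), cursors c1@8 c2@13 c3@17, authorship .....111..222.333.
After op 4 (delete): buffer="tdhxrvytrvyhvyc" (len 15), cursors c1@7 c2@11 c3@14, authorship .....11..22.33.
After op 5 (move_right): buffer="tdhxrvytrvyhvyc" (len 15), cursors c1@8 c2@12 c3@15, authorship .....11..22.33.
After op 6 (move_right): buffer="tdhxrvytrvyhvyc" (len 15), cursors c1@9 c2@13 c3@15, authorship .....11..22.33.
Authorship (.=original, N=cursor N): . . . . . 1 1 . . 2 2 . 3 3 .
Index 12: author = 3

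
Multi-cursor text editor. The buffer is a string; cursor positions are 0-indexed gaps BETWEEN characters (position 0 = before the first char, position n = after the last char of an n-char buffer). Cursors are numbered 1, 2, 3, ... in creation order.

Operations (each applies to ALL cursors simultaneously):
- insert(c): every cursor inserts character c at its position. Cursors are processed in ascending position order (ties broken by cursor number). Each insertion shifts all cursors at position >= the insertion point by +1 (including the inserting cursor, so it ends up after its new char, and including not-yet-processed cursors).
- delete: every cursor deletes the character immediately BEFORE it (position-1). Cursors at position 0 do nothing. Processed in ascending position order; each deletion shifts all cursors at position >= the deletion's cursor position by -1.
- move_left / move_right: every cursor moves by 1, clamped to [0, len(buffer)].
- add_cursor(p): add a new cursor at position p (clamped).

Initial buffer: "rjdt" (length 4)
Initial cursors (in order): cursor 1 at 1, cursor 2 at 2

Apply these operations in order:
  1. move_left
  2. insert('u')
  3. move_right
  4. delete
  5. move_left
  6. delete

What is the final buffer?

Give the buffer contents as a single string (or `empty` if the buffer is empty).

After op 1 (move_left): buffer="rjdt" (len 4), cursors c1@0 c2@1, authorship ....
After op 2 (insert('u')): buffer="urujdt" (len 6), cursors c1@1 c2@3, authorship 1.2...
After op 3 (move_right): buffer="urujdt" (len 6), cursors c1@2 c2@4, authorship 1.2...
After op 4 (delete): buffer="uudt" (len 4), cursors c1@1 c2@2, authorship 12..
After op 5 (move_left): buffer="uudt" (len 4), cursors c1@0 c2@1, authorship 12..
After op 6 (delete): buffer="udt" (len 3), cursors c1@0 c2@0, authorship 2..

Answer: udt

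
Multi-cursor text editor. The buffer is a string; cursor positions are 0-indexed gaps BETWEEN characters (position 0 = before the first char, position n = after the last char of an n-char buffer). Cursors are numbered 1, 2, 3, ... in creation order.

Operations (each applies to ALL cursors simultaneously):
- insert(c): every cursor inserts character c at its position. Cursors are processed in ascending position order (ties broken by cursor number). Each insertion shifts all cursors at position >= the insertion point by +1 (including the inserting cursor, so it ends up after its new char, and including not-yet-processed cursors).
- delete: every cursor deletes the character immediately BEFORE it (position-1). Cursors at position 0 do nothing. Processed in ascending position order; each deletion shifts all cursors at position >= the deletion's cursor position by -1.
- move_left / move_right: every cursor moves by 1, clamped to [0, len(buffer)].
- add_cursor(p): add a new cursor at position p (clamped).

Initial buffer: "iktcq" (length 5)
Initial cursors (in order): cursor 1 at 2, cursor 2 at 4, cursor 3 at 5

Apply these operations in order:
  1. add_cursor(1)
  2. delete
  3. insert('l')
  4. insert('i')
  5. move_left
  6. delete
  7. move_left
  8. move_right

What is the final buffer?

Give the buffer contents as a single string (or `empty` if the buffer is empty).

After op 1 (add_cursor(1)): buffer="iktcq" (len 5), cursors c4@1 c1@2 c2@4 c3@5, authorship .....
After op 2 (delete): buffer="t" (len 1), cursors c1@0 c4@0 c2@1 c3@1, authorship .
After op 3 (insert('l')): buffer="lltll" (len 5), cursors c1@2 c4@2 c2@5 c3@5, authorship 14.23
After op 4 (insert('i')): buffer="lliitllii" (len 9), cursors c1@4 c4@4 c2@9 c3@9, authorship 1414.2323
After op 5 (move_left): buffer="lliitllii" (len 9), cursors c1@3 c4@3 c2@8 c3@8, authorship 1414.2323
After op 6 (delete): buffer="litli" (len 5), cursors c1@1 c4@1 c2@4 c3@4, authorship 14.23
After op 7 (move_left): buffer="litli" (len 5), cursors c1@0 c4@0 c2@3 c3@3, authorship 14.23
After op 8 (move_right): buffer="litli" (len 5), cursors c1@1 c4@1 c2@4 c3@4, authorship 14.23

Answer: litli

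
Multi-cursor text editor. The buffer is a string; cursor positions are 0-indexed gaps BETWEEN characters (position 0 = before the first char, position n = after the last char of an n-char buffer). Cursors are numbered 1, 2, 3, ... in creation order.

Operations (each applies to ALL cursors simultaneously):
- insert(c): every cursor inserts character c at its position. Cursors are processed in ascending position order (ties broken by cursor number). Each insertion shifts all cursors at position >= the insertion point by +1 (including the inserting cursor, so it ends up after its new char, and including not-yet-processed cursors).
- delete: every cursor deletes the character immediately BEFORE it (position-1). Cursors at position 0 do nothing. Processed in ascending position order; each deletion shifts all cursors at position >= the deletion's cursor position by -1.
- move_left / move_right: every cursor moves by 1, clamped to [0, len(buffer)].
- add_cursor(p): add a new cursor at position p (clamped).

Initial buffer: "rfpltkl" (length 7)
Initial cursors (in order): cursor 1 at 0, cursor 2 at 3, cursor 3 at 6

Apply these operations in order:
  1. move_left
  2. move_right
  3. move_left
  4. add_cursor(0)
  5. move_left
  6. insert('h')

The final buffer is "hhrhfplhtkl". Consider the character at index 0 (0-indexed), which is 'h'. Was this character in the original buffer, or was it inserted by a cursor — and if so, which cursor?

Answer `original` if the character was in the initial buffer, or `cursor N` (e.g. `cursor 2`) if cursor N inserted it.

Answer: cursor 1

Derivation:
After op 1 (move_left): buffer="rfpltkl" (len 7), cursors c1@0 c2@2 c3@5, authorship .......
After op 2 (move_right): buffer="rfpltkl" (len 7), cursors c1@1 c2@3 c3@6, authorship .......
After op 3 (move_left): buffer="rfpltkl" (len 7), cursors c1@0 c2@2 c3@5, authorship .......
After op 4 (add_cursor(0)): buffer="rfpltkl" (len 7), cursors c1@0 c4@0 c2@2 c3@5, authorship .......
After op 5 (move_left): buffer="rfpltkl" (len 7), cursors c1@0 c4@0 c2@1 c3@4, authorship .......
After op 6 (insert('h')): buffer="hhrhfplhtkl" (len 11), cursors c1@2 c4@2 c2@4 c3@8, authorship 14.2...3...
Authorship (.=original, N=cursor N): 1 4 . 2 . . . 3 . . .
Index 0: author = 1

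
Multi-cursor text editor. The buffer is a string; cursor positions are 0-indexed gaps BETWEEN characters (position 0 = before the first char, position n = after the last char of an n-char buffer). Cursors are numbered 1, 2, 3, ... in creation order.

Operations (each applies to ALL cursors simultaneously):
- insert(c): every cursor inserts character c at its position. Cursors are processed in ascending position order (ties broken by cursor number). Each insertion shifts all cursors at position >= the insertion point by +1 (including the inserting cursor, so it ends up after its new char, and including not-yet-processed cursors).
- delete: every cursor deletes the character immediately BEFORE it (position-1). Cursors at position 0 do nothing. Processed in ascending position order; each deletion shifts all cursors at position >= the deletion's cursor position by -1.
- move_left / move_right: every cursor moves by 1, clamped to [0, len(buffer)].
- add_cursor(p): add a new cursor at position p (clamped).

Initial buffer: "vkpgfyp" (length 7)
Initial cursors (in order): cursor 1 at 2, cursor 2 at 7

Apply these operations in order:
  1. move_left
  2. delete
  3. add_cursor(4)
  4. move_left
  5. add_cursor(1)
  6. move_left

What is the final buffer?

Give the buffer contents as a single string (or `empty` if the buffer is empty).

After op 1 (move_left): buffer="vkpgfyp" (len 7), cursors c1@1 c2@6, authorship .......
After op 2 (delete): buffer="kpgfp" (len 5), cursors c1@0 c2@4, authorship .....
After op 3 (add_cursor(4)): buffer="kpgfp" (len 5), cursors c1@0 c2@4 c3@4, authorship .....
After op 4 (move_left): buffer="kpgfp" (len 5), cursors c1@0 c2@3 c3@3, authorship .....
After op 5 (add_cursor(1)): buffer="kpgfp" (len 5), cursors c1@0 c4@1 c2@3 c3@3, authorship .....
After op 6 (move_left): buffer="kpgfp" (len 5), cursors c1@0 c4@0 c2@2 c3@2, authorship .....

Answer: kpgfp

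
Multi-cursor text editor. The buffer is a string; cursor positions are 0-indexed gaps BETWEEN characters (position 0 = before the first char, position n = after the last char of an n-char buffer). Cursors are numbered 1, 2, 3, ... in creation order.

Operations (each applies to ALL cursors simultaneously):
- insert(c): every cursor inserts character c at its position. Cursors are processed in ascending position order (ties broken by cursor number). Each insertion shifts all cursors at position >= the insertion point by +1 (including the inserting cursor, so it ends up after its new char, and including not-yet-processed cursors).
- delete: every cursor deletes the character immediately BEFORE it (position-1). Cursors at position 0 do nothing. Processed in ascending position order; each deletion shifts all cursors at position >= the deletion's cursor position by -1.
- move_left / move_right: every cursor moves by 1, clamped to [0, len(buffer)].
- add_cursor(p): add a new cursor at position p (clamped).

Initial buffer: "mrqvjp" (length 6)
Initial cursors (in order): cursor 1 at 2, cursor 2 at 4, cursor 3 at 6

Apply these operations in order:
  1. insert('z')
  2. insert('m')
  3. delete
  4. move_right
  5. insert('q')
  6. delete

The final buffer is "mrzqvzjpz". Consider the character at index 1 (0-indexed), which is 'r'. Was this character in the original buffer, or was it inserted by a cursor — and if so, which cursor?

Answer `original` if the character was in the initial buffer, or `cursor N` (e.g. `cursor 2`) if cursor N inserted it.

After op 1 (insert('z')): buffer="mrzqvzjpz" (len 9), cursors c1@3 c2@6 c3@9, authorship ..1..2..3
After op 2 (insert('m')): buffer="mrzmqvzmjpzm" (len 12), cursors c1@4 c2@8 c3@12, authorship ..11..22..33
After op 3 (delete): buffer="mrzqvzjpz" (len 9), cursors c1@3 c2@6 c3@9, authorship ..1..2..3
After op 4 (move_right): buffer="mrzqvzjpz" (len 9), cursors c1@4 c2@7 c3@9, authorship ..1..2..3
After op 5 (insert('q')): buffer="mrzqqvzjqpzq" (len 12), cursors c1@5 c2@9 c3@12, authorship ..1.1.2.2.33
After op 6 (delete): buffer="mrzqvzjpz" (len 9), cursors c1@4 c2@7 c3@9, authorship ..1..2..3
Authorship (.=original, N=cursor N): . . 1 . . 2 . . 3
Index 1: author = original

Answer: original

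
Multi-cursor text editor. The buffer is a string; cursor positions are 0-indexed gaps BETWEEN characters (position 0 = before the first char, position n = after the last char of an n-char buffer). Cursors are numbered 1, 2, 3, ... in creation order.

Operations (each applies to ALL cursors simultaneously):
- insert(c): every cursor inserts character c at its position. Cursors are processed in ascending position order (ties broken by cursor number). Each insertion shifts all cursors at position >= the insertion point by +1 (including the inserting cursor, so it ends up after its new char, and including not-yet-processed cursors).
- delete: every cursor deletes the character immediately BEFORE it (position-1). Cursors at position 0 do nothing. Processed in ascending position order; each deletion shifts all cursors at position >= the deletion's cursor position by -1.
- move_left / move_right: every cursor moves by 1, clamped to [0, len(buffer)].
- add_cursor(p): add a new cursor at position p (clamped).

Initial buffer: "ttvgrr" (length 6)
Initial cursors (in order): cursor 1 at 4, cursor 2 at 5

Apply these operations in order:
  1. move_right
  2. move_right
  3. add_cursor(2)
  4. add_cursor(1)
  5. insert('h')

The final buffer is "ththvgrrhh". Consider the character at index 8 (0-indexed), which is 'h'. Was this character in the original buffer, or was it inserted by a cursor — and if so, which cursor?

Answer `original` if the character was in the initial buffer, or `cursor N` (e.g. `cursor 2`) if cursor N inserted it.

Answer: cursor 1

Derivation:
After op 1 (move_right): buffer="ttvgrr" (len 6), cursors c1@5 c2@6, authorship ......
After op 2 (move_right): buffer="ttvgrr" (len 6), cursors c1@6 c2@6, authorship ......
After op 3 (add_cursor(2)): buffer="ttvgrr" (len 6), cursors c3@2 c1@6 c2@6, authorship ......
After op 4 (add_cursor(1)): buffer="ttvgrr" (len 6), cursors c4@1 c3@2 c1@6 c2@6, authorship ......
After op 5 (insert('h')): buffer="ththvgrrhh" (len 10), cursors c4@2 c3@4 c1@10 c2@10, authorship .4.3....12
Authorship (.=original, N=cursor N): . 4 . 3 . . . . 1 2
Index 8: author = 1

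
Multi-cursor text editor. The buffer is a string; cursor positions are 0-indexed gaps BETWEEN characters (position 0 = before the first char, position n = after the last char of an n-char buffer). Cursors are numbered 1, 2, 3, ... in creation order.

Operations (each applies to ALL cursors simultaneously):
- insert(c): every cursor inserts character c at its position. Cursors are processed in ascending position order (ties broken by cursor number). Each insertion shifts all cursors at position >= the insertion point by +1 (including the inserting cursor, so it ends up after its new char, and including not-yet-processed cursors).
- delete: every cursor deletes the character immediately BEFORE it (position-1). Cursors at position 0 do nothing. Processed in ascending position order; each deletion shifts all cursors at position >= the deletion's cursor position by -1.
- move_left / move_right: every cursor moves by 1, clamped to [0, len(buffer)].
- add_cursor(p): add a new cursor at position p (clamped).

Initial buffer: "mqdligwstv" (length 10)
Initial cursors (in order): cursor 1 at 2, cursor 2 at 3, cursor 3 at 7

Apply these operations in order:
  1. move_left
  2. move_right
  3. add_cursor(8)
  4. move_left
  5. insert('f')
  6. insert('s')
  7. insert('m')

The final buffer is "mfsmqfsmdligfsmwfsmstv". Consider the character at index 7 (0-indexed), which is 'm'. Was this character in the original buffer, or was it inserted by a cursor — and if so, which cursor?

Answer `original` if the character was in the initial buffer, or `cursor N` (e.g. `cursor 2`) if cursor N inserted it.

Answer: cursor 2

Derivation:
After op 1 (move_left): buffer="mqdligwstv" (len 10), cursors c1@1 c2@2 c3@6, authorship ..........
After op 2 (move_right): buffer="mqdligwstv" (len 10), cursors c1@2 c2@3 c3@7, authorship ..........
After op 3 (add_cursor(8)): buffer="mqdligwstv" (len 10), cursors c1@2 c2@3 c3@7 c4@8, authorship ..........
After op 4 (move_left): buffer="mqdligwstv" (len 10), cursors c1@1 c2@2 c3@6 c4@7, authorship ..........
After op 5 (insert('f')): buffer="mfqfdligfwfstv" (len 14), cursors c1@2 c2@4 c3@9 c4@11, authorship .1.2....3.4...
After op 6 (insert('s')): buffer="mfsqfsdligfswfsstv" (len 18), cursors c1@3 c2@6 c3@12 c4@15, authorship .11.22....33.44...
After op 7 (insert('m')): buffer="mfsmqfsmdligfsmwfsmstv" (len 22), cursors c1@4 c2@8 c3@15 c4@19, authorship .111.222....333.444...
Authorship (.=original, N=cursor N): . 1 1 1 . 2 2 2 . . . . 3 3 3 . 4 4 4 . . .
Index 7: author = 2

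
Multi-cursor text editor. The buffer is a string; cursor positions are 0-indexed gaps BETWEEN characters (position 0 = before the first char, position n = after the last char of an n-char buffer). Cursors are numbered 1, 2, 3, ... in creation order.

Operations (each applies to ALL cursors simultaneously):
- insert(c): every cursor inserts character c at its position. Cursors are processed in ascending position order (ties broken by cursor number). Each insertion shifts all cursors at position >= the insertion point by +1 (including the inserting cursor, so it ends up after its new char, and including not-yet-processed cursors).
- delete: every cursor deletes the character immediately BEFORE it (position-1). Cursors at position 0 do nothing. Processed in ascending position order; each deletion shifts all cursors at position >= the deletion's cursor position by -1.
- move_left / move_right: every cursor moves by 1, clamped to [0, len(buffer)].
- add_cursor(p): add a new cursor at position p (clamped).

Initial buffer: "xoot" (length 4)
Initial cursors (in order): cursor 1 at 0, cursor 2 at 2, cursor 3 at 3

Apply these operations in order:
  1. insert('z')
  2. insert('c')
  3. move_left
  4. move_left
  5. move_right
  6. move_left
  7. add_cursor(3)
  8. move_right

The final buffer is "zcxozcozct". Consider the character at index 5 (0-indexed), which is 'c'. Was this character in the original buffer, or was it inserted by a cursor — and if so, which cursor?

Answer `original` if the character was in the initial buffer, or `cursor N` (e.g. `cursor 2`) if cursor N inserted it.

Answer: cursor 2

Derivation:
After op 1 (insert('z')): buffer="zxozozt" (len 7), cursors c1@1 c2@4 c3@6, authorship 1..2.3.
After op 2 (insert('c')): buffer="zcxozcozct" (len 10), cursors c1@2 c2@6 c3@9, authorship 11..22.33.
After op 3 (move_left): buffer="zcxozcozct" (len 10), cursors c1@1 c2@5 c3@8, authorship 11..22.33.
After op 4 (move_left): buffer="zcxozcozct" (len 10), cursors c1@0 c2@4 c3@7, authorship 11..22.33.
After op 5 (move_right): buffer="zcxozcozct" (len 10), cursors c1@1 c2@5 c3@8, authorship 11..22.33.
After op 6 (move_left): buffer="zcxozcozct" (len 10), cursors c1@0 c2@4 c3@7, authorship 11..22.33.
After op 7 (add_cursor(3)): buffer="zcxozcozct" (len 10), cursors c1@0 c4@3 c2@4 c3@7, authorship 11..22.33.
After op 8 (move_right): buffer="zcxozcozct" (len 10), cursors c1@1 c4@4 c2@5 c3@8, authorship 11..22.33.
Authorship (.=original, N=cursor N): 1 1 . . 2 2 . 3 3 .
Index 5: author = 2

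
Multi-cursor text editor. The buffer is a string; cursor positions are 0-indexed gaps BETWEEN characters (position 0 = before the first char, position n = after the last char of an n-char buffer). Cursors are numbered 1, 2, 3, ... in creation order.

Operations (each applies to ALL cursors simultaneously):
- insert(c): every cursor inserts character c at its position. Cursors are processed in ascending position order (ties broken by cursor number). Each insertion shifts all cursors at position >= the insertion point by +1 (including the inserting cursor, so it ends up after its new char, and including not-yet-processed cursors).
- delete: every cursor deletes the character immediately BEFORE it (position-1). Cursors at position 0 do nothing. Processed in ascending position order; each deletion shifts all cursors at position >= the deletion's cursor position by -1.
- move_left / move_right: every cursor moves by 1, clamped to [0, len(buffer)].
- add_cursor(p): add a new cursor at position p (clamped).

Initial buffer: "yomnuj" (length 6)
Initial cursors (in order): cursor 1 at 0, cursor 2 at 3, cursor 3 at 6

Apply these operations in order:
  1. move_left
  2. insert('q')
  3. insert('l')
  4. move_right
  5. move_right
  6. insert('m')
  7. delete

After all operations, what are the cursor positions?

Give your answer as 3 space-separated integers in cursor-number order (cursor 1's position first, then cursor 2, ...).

Answer: 4 8 12

Derivation:
After op 1 (move_left): buffer="yomnuj" (len 6), cursors c1@0 c2@2 c3@5, authorship ......
After op 2 (insert('q')): buffer="qyoqmnuqj" (len 9), cursors c1@1 c2@4 c3@8, authorship 1..2...3.
After op 3 (insert('l')): buffer="qlyoqlmnuqlj" (len 12), cursors c1@2 c2@6 c3@11, authorship 11..22...33.
After op 4 (move_right): buffer="qlyoqlmnuqlj" (len 12), cursors c1@3 c2@7 c3@12, authorship 11..22...33.
After op 5 (move_right): buffer="qlyoqlmnuqlj" (len 12), cursors c1@4 c2@8 c3@12, authorship 11..22...33.
After op 6 (insert('m')): buffer="qlyomqlmnmuqljm" (len 15), cursors c1@5 c2@10 c3@15, authorship 11..122..2.33.3
After op 7 (delete): buffer="qlyoqlmnuqlj" (len 12), cursors c1@4 c2@8 c3@12, authorship 11..22...33.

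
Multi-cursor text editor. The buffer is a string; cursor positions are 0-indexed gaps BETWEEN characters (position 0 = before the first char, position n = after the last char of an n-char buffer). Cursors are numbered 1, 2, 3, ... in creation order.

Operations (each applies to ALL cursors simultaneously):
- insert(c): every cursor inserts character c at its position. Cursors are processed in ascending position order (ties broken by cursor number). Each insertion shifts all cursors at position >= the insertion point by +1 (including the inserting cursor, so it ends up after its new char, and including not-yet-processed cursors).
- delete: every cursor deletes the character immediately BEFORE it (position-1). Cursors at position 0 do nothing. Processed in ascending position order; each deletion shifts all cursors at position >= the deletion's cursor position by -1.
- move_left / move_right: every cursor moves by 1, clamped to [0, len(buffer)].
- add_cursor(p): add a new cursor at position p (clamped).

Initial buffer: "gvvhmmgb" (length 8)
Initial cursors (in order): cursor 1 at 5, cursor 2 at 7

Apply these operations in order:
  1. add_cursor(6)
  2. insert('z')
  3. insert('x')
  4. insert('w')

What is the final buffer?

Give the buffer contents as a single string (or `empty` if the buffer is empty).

Answer: gvvhmzxwmzxwgzxwb

Derivation:
After op 1 (add_cursor(6)): buffer="gvvhmmgb" (len 8), cursors c1@5 c3@6 c2@7, authorship ........
After op 2 (insert('z')): buffer="gvvhmzmzgzb" (len 11), cursors c1@6 c3@8 c2@10, authorship .....1.3.2.
After op 3 (insert('x')): buffer="gvvhmzxmzxgzxb" (len 14), cursors c1@7 c3@10 c2@13, authorship .....11.33.22.
After op 4 (insert('w')): buffer="gvvhmzxwmzxwgzxwb" (len 17), cursors c1@8 c3@12 c2@16, authorship .....111.333.222.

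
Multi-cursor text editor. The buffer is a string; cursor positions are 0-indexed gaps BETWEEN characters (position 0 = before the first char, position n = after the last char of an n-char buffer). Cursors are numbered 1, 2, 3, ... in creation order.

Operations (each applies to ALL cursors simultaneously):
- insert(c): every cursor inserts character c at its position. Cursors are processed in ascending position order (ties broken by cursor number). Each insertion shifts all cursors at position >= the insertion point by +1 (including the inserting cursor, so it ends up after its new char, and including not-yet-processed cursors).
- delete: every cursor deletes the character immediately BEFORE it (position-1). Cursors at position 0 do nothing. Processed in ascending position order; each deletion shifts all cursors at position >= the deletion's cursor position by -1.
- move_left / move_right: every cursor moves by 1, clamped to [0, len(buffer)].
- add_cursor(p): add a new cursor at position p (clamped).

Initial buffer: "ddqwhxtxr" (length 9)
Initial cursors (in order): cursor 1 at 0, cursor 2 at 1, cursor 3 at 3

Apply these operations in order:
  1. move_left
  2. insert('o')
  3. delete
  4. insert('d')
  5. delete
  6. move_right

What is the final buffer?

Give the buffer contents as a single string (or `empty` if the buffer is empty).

Answer: ddqwhxtxr

Derivation:
After op 1 (move_left): buffer="ddqwhxtxr" (len 9), cursors c1@0 c2@0 c3@2, authorship .........
After op 2 (insert('o')): buffer="ooddoqwhxtxr" (len 12), cursors c1@2 c2@2 c3@5, authorship 12..3.......
After op 3 (delete): buffer="ddqwhxtxr" (len 9), cursors c1@0 c2@0 c3@2, authorship .........
After op 4 (insert('d')): buffer="dddddqwhxtxr" (len 12), cursors c1@2 c2@2 c3@5, authorship 12..3.......
After op 5 (delete): buffer="ddqwhxtxr" (len 9), cursors c1@0 c2@0 c3@2, authorship .........
After op 6 (move_right): buffer="ddqwhxtxr" (len 9), cursors c1@1 c2@1 c3@3, authorship .........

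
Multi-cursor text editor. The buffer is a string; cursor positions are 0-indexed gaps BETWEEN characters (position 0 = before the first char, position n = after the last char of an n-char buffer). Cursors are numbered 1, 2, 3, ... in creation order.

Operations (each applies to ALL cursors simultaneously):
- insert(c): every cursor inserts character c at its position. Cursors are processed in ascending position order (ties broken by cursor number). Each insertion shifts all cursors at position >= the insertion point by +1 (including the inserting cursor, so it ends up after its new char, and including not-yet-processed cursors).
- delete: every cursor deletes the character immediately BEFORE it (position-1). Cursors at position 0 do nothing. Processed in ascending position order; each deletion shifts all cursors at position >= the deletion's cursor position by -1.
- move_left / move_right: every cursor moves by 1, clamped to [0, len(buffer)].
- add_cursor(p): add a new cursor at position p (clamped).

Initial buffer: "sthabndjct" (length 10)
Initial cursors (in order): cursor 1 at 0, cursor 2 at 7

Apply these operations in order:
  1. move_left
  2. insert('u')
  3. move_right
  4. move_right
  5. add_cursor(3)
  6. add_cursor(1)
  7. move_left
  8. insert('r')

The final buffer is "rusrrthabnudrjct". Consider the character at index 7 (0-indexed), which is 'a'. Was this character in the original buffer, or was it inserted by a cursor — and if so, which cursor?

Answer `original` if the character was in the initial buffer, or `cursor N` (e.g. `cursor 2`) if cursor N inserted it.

After op 1 (move_left): buffer="sthabndjct" (len 10), cursors c1@0 c2@6, authorship ..........
After op 2 (insert('u')): buffer="usthabnudjct" (len 12), cursors c1@1 c2@8, authorship 1......2....
After op 3 (move_right): buffer="usthabnudjct" (len 12), cursors c1@2 c2@9, authorship 1......2....
After op 4 (move_right): buffer="usthabnudjct" (len 12), cursors c1@3 c2@10, authorship 1......2....
After op 5 (add_cursor(3)): buffer="usthabnudjct" (len 12), cursors c1@3 c3@3 c2@10, authorship 1......2....
After op 6 (add_cursor(1)): buffer="usthabnudjct" (len 12), cursors c4@1 c1@3 c3@3 c2@10, authorship 1......2....
After op 7 (move_left): buffer="usthabnudjct" (len 12), cursors c4@0 c1@2 c3@2 c2@9, authorship 1......2....
After op 8 (insert('r')): buffer="rusrrthabnudrjct" (len 16), cursors c4@1 c1@5 c3@5 c2@13, authorship 41.13.....2.2...
Authorship (.=original, N=cursor N): 4 1 . 1 3 . . . . . 2 . 2 . . .
Index 7: author = original

Answer: original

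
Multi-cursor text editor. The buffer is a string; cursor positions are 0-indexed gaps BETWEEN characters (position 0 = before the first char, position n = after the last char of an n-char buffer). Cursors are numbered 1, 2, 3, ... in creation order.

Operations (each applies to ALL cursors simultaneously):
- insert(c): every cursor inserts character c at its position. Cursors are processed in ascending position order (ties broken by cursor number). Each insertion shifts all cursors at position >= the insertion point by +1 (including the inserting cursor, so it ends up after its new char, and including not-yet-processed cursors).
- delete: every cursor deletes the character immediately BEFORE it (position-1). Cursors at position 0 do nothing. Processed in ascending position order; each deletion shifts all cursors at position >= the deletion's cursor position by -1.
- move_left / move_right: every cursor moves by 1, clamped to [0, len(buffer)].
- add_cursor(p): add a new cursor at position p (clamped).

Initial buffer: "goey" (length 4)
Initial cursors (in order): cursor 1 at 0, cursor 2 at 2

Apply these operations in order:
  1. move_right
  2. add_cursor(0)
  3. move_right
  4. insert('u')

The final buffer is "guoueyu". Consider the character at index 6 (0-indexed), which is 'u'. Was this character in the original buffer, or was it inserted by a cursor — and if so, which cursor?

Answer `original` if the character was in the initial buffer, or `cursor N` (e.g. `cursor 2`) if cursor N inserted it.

After op 1 (move_right): buffer="goey" (len 4), cursors c1@1 c2@3, authorship ....
After op 2 (add_cursor(0)): buffer="goey" (len 4), cursors c3@0 c1@1 c2@3, authorship ....
After op 3 (move_right): buffer="goey" (len 4), cursors c3@1 c1@2 c2@4, authorship ....
After op 4 (insert('u')): buffer="guoueyu" (len 7), cursors c3@2 c1@4 c2@7, authorship .3.1..2
Authorship (.=original, N=cursor N): . 3 . 1 . . 2
Index 6: author = 2

Answer: cursor 2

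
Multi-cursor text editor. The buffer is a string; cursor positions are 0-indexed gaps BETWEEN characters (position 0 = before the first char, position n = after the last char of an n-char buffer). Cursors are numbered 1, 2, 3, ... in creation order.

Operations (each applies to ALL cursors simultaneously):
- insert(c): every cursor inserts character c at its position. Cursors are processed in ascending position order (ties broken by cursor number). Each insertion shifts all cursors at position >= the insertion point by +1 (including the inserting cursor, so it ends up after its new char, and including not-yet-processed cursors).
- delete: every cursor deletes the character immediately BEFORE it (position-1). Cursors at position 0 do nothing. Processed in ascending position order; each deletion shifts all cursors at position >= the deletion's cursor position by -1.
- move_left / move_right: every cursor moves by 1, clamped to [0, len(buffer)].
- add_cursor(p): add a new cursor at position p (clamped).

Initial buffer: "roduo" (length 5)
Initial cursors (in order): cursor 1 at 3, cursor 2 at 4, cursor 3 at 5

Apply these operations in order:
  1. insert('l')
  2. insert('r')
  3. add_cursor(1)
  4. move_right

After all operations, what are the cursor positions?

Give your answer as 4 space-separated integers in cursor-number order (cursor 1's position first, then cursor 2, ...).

Answer: 6 9 11 2

Derivation:
After op 1 (insert('l')): buffer="rodlulol" (len 8), cursors c1@4 c2@6 c3@8, authorship ...1.2.3
After op 2 (insert('r')): buffer="rodlrulrolr" (len 11), cursors c1@5 c2@8 c3@11, authorship ...11.22.33
After op 3 (add_cursor(1)): buffer="rodlrulrolr" (len 11), cursors c4@1 c1@5 c2@8 c3@11, authorship ...11.22.33
After op 4 (move_right): buffer="rodlrulrolr" (len 11), cursors c4@2 c1@6 c2@9 c3@11, authorship ...11.22.33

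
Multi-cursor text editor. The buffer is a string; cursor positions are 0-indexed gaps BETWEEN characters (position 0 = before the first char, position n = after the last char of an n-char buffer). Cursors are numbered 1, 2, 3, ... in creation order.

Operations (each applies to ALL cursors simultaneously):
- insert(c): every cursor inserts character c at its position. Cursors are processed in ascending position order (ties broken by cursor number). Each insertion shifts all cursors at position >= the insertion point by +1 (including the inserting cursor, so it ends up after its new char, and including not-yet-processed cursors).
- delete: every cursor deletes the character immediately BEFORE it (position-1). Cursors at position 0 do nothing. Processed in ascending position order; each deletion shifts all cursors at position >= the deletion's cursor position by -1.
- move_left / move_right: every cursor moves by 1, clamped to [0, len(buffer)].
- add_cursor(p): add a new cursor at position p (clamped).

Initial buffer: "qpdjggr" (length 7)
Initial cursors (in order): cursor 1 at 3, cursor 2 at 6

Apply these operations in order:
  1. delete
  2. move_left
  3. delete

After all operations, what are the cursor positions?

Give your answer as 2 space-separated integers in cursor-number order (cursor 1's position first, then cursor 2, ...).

After op 1 (delete): buffer="qpjgr" (len 5), cursors c1@2 c2@4, authorship .....
After op 2 (move_left): buffer="qpjgr" (len 5), cursors c1@1 c2@3, authorship .....
After op 3 (delete): buffer="pgr" (len 3), cursors c1@0 c2@1, authorship ...

Answer: 0 1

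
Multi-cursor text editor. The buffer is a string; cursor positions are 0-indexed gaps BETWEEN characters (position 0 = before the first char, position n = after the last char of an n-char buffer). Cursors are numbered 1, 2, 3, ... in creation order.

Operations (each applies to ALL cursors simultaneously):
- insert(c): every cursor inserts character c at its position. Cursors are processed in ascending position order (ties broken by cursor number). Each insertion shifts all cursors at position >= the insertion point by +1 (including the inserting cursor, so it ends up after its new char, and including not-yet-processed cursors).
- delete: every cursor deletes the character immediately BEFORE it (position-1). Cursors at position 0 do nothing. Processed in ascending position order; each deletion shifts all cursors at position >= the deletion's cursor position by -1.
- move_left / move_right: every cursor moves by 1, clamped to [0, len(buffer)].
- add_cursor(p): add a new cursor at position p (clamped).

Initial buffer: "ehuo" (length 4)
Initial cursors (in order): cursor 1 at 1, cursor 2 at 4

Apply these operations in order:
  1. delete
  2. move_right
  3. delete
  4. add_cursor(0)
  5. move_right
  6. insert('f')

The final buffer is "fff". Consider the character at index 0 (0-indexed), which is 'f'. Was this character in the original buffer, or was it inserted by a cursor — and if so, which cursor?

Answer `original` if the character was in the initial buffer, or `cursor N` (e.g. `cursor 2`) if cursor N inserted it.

After op 1 (delete): buffer="hu" (len 2), cursors c1@0 c2@2, authorship ..
After op 2 (move_right): buffer="hu" (len 2), cursors c1@1 c2@2, authorship ..
After op 3 (delete): buffer="" (len 0), cursors c1@0 c2@0, authorship 
After op 4 (add_cursor(0)): buffer="" (len 0), cursors c1@0 c2@0 c3@0, authorship 
After op 5 (move_right): buffer="" (len 0), cursors c1@0 c2@0 c3@0, authorship 
After op 6 (insert('f')): buffer="fff" (len 3), cursors c1@3 c2@3 c3@3, authorship 123
Authorship (.=original, N=cursor N): 1 2 3
Index 0: author = 1

Answer: cursor 1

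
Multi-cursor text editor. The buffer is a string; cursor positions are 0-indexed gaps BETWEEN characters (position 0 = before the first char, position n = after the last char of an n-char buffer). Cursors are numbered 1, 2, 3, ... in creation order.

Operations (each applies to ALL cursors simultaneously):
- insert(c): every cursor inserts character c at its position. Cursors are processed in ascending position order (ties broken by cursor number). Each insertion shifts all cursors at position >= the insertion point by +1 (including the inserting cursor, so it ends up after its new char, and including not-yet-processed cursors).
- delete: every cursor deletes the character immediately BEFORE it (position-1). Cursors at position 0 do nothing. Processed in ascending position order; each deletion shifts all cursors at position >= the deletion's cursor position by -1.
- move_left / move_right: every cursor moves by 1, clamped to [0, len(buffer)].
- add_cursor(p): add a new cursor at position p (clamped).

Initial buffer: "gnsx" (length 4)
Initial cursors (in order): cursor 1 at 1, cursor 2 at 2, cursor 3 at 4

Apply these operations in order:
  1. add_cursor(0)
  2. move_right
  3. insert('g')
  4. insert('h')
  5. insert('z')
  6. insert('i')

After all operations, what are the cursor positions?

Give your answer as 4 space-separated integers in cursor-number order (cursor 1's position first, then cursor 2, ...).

After op 1 (add_cursor(0)): buffer="gnsx" (len 4), cursors c4@0 c1@1 c2@2 c3@4, authorship ....
After op 2 (move_right): buffer="gnsx" (len 4), cursors c4@1 c1@2 c2@3 c3@4, authorship ....
After op 3 (insert('g')): buffer="ggngsgxg" (len 8), cursors c4@2 c1@4 c2@6 c3@8, authorship .4.1.2.3
After op 4 (insert('h')): buffer="gghnghsghxgh" (len 12), cursors c4@3 c1@6 c2@9 c3@12, authorship .44.11.22.33
After op 5 (insert('z')): buffer="gghznghzsghzxghz" (len 16), cursors c4@4 c1@8 c2@12 c3@16, authorship .444.111.222.333
After op 6 (insert('i')): buffer="gghzinghzisghzixghzi" (len 20), cursors c4@5 c1@10 c2@15 c3@20, authorship .4444.1111.2222.3333

Answer: 10 15 20 5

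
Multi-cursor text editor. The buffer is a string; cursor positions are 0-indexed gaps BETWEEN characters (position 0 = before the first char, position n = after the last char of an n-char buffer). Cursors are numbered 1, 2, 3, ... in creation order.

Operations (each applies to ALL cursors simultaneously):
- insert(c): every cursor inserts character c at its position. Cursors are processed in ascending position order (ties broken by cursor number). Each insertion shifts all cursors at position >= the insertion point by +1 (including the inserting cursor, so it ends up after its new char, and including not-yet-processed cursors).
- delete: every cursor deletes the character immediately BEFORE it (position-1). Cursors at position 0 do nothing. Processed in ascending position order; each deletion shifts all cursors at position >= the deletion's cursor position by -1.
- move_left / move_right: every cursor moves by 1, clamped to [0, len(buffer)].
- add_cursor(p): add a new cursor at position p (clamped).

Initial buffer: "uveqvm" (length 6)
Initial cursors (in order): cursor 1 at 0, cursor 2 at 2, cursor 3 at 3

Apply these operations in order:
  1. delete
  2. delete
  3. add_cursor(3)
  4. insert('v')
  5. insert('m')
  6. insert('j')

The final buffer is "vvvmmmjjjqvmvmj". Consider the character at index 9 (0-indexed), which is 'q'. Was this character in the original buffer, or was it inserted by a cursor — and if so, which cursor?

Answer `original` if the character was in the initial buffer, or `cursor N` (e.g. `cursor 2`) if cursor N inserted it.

Answer: original

Derivation:
After op 1 (delete): buffer="uqvm" (len 4), cursors c1@0 c2@1 c3@1, authorship ....
After op 2 (delete): buffer="qvm" (len 3), cursors c1@0 c2@0 c3@0, authorship ...
After op 3 (add_cursor(3)): buffer="qvm" (len 3), cursors c1@0 c2@0 c3@0 c4@3, authorship ...
After op 4 (insert('v')): buffer="vvvqvmv" (len 7), cursors c1@3 c2@3 c3@3 c4@7, authorship 123...4
After op 5 (insert('m')): buffer="vvvmmmqvmvm" (len 11), cursors c1@6 c2@6 c3@6 c4@11, authorship 123123...44
After op 6 (insert('j')): buffer="vvvmmmjjjqvmvmj" (len 15), cursors c1@9 c2@9 c3@9 c4@15, authorship 123123123...444
Authorship (.=original, N=cursor N): 1 2 3 1 2 3 1 2 3 . . . 4 4 4
Index 9: author = original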